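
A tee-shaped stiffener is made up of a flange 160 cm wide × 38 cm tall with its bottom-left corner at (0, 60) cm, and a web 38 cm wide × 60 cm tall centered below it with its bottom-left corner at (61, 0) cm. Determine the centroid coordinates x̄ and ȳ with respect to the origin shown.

x̄ = 80.00 cm, ȳ = 65.64 cm

web: A = 38 × 60 = 2280.00, centroid at (80.00, 30.00).
flange: A = 160 × 38 = 6080.00, centroid at (80.00, 79.00).
ΣA = 8360.00 cm², ΣAx̄ = 668800.00 cm³, ΣAȳ = 548720.00 cm³.
x̄ = 668800.00/8360.00 = 80.00 cm; ȳ = 548720.00/8360.00 = 65.64 cm.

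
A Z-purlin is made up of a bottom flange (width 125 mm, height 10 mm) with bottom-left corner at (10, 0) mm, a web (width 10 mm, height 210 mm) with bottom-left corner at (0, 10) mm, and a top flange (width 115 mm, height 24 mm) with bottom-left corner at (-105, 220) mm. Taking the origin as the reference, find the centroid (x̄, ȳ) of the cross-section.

x̄ = -4.91 mm, ȳ = 145.35 mm

Part | A | x̄ᵢ | ȳᵢ | A·x̄ᵢ | A·ȳᵢ
bottom flange | 1250.00 | 72.50 | 5.00 | 90625.00 | 6250.00
web | 2100.00 | 5.00 | 115.00 | 10500.00 | 241500.00
top flange | 2760.00 | -47.50 | 232.00 | -131100.00 | 640320.00
Σ | 6110.00 |  |  | -29975.00 | 888070.00
x̄ = -29975.00 / 6110.00 = -4.91 mm
ȳ = 888070.00 / 6110.00 = 145.35 mm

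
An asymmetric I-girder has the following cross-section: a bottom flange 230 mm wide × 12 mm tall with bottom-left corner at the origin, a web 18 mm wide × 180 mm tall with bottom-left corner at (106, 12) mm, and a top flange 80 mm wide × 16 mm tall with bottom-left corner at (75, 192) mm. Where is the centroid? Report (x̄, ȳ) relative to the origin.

bottom flange: A = 230 × 12 = 2760.00, centroid at (115.00, 6.00).
web: A = 18 × 180 = 3240.00, centroid at (115.00, 102.00).
top flange: A = 80 × 16 = 1280.00, centroid at (115.00, 200.00).
ΣA = 7280.00 mm², ΣAx̄ = 837200.00 mm³, ΣAȳ = 603040.00 mm³.
x̄ = 837200.00/7280.00 = 115.00 mm; ȳ = 603040.00/7280.00 = 82.84 mm.

x̄ = 115.00 mm, ȳ = 82.84 mm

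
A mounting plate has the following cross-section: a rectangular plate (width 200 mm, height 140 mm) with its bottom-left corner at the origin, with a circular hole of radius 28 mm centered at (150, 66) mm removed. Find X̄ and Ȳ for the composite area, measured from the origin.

X̄ = 95.18 mm, Ȳ = 70.39 mm

plate: A = 200 × 140 = 28000.00, centroid at (100.00, 70.00).
hole: A = −π·28² = -2463.01, centroid at (150.00, 66.00).
ΣA = 25536.99 mm², ΣAX̄ = 2430548.70 mm³, ΣAȲ = 1797441.43 mm³.
X̄ = 2430548.70/25536.99 = 95.18 mm; Ȳ = 1797441.43/25536.99 = 70.39 mm.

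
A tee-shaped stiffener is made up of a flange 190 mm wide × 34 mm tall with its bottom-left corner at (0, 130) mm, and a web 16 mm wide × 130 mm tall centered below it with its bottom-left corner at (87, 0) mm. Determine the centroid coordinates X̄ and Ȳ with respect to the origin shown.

X̄ = 95.00 mm, Ȳ = 127.03 mm

web: A = 16 × 130 = 2080.00, centroid at (95.00, 65.00).
flange: A = 190 × 34 = 6460.00, centroid at (95.00, 147.00).
ΣA = 8540.00 mm²
ΣAX̄ = (2080.00)(95.00) + (6460.00)(95.00) = 811300.00 mm³
ΣAȲ = (2080.00)(65.00) + (6460.00)(147.00) = 1084820.00 mm³
X̄ = 811300.00 / 8540.00 = 95.00 mm
Ȳ = 1084820.00 / 8540.00 = 127.03 mm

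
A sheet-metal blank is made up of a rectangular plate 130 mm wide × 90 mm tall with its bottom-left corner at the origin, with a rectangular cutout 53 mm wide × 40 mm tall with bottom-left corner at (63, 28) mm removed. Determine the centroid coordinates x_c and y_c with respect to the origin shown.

plate: A = 130 × 90 = 11700.00, centroid at (65.00, 45.00).
hole: A = −(53 × 40) = -2120.00, centroid at (89.50, 48.00).
ΣA = 9580.00 mm²
ΣAx_c = (11700.00)(65.00) + (-2120.00)(89.50) = 570760.00 mm³
ΣAy_c = (11700.00)(45.00) + (-2120.00)(48.00) = 424740.00 mm³
x_c = 570760.00 / 9580.00 = 59.58 mm
y_c = 424740.00 / 9580.00 = 44.34 mm

x_c = 59.58 mm, y_c = 44.34 mm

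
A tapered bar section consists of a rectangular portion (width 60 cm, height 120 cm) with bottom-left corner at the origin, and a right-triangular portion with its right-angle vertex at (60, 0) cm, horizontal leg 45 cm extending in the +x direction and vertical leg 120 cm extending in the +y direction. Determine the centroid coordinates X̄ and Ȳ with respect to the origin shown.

X̄ = 42.27 cm, Ȳ = 54.55 cm

rectangular portion: A = 60 × 120 = 7200.00, centroid at (30.00, 60.00).
triangular portion: A = ½·45·120 = 2700.00, centroid at (75.00, 40.00).
ΣA = 9900.00 cm²
ΣAX̄ = (7200.00)(30.00) + (2700.00)(75.00) = 418500.00 cm³
ΣAȲ = (7200.00)(60.00) + (2700.00)(40.00) = 540000.00 cm³
X̄ = 418500.00 / 9900.00 = 42.27 cm
Ȳ = 540000.00 / 9900.00 = 54.55 cm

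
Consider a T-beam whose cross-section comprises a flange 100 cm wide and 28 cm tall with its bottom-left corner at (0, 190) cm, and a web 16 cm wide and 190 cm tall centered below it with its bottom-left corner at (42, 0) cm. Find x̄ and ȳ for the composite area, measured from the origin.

Part | A | x̄ᵢ | ȳᵢ | A·x̄ᵢ | A·ȳᵢ
web | 3040.00 | 50.00 | 95.00 | 152000.00 | 288800.00
flange | 2800.00 | 50.00 | 204.00 | 140000.00 | 571200.00
Σ | 5840.00 |  |  | 292000.00 | 860000.00
x̄ = 292000.00 / 5840.00 = 50.00 cm
ȳ = 860000.00 / 5840.00 = 147.26 cm

x̄ = 50.00 cm, ȳ = 147.26 cm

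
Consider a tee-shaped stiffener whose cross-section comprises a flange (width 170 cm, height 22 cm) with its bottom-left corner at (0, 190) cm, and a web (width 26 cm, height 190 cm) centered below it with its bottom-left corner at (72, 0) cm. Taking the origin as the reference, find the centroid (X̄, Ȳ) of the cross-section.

X̄ = 85.00 cm, Ȳ = 140.67 cm

web: A = 26 × 190 = 4940.00, centroid at (85.00, 95.00).
flange: A = 170 × 22 = 3740.00, centroid at (85.00, 201.00).
ΣA = 8680.00 cm²
ΣAX̄ = (4940.00)(85.00) + (3740.00)(85.00) = 737800.00 cm³
ΣAȲ = (4940.00)(95.00) + (3740.00)(201.00) = 1221040.00 cm³
X̄ = 737800.00 / 8680.00 = 85.00 cm
Ȳ = 1221040.00 / 8680.00 = 140.67 cm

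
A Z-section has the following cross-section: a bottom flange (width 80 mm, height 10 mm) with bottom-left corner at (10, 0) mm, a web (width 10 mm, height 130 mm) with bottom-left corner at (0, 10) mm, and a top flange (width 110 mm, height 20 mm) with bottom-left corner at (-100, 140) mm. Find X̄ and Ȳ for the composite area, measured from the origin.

X̄ = -12.21 mm, Ȳ = 100.35 mm

bottom flange: A = 80 × 10 = 800.00, centroid at (50.00, 5.00).
web: A = 10 × 130 = 1300.00, centroid at (5.00, 75.00).
top flange: A = 110 × 20 = 2200.00, centroid at (-45.00, 150.00).
ΣA = 4300.00 mm², ΣAX̄ = -52500.00 mm³, ΣAȲ = 431500.00 mm³.
X̄ = -52500.00/4300.00 = -12.21 mm; Ȳ = 431500.00/4300.00 = 100.35 mm.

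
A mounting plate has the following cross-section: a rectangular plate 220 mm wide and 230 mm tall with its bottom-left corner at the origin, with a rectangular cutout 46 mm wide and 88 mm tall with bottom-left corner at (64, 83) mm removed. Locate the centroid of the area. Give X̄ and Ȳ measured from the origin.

plate: A = 220 × 230 = 50600.00, centroid at (110.00, 115.00).
hole: A = −(46 × 88) = -4048.00, centroid at (87.00, 127.00).
ΣA = 46552.00 mm²
ΣAX̄ = (50600.00)(110.00) + (-4048.00)(87.00) = 5213824.00 mm³
ΣAȲ = (50600.00)(115.00) + (-4048.00)(127.00) = 5304904.00 mm³
X̄ = 5213824.00 / 46552.00 = 112.00 mm
Ȳ = 5304904.00 / 46552.00 = 113.96 mm

X̄ = 112.00 mm, Ȳ = 113.96 mm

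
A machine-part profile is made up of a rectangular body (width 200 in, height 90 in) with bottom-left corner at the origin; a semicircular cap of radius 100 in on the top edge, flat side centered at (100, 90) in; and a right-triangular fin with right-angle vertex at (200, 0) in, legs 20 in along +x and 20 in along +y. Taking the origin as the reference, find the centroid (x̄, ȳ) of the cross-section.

Part | A | x̄ᵢ | ȳᵢ | A·x̄ᵢ | A·ȳᵢ
rectangular body | 18000.00 | 100.00 | 45.00 | 1800000.00 | 810000.00
semicircular top | 15707.96 | 100.00 | 132.44 | 1570796.33 | 2080383.36
triangular fin | 200.00 | 206.67 | 6.67 | 41333.33 | 1333.33
Σ | 33907.96 |  |  | 3412129.66 | 2891716.69
x̄ = 3412129.66 / 33907.96 = 100.63 in
ȳ = 2891716.69 / 33907.96 = 85.28 in

x̄ = 100.63 in, ȳ = 85.28 in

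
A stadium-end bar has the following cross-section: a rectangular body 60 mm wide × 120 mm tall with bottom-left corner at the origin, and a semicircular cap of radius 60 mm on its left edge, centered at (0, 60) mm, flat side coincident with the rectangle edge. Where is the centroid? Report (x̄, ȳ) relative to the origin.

x̄ = 5.60 mm, ȳ = 60.00 mm

rectangular body: A = 60 × 120 = 7200.00, centroid at (30.00, 60.00).
semicircular end: A = ½π·60² = 5654.87, centroid at (-25.46, 60.00).
ΣA = 12854.87 mm², ΣAx̄ = 72000.00 mm³, ΣAȳ = 771292.01 mm³.
x̄ = 72000.00/12854.87 = 5.60 mm; ȳ = 771292.01/12854.87 = 60.00 mm.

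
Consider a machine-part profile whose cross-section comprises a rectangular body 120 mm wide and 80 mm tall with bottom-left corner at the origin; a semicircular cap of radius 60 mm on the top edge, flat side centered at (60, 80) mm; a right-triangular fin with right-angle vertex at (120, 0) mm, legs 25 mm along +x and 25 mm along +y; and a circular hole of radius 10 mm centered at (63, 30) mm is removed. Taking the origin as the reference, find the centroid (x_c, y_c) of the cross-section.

Part | A | x̄ᵢ | ȳᵢ | A·x̄ᵢ | A·ȳᵢ
rectangular body | 9600.00 | 60.00 | 40.00 | 576000.00 | 384000.00
semicircular top | 5654.87 | 60.00 | 105.46 | 339292.01 | 596389.34
triangular fin | 312.50 | 128.33 | 8.33 | 40104.17 | 2604.17
hole | -314.16 | 63.00 | 30.00 | -19792.03 | -9424.78
Σ | 15253.21 |  |  | 935604.14 | 973568.73
x_c = 935604.14 / 15253.21 = 61.34 mm
y_c = 973568.73 / 15253.21 = 63.83 mm

x_c = 61.34 mm, y_c = 63.83 mm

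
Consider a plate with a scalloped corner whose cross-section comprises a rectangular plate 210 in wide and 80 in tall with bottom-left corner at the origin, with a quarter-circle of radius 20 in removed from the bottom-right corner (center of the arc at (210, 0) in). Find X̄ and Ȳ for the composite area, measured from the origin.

X̄ = 103.16 in, Ȳ = 40.60 in

Part | A | x̄ᵢ | ȳᵢ | A·x̄ᵢ | A·ȳᵢ
plate | 16800.00 | 105.00 | 40.00 | 1764000.00 | 672000.00
removed quarter-circle | -314.16 | 201.51 | 8.49 | -63306.78 | -2666.67
Σ | 16485.84 |  |  | 1700693.22 | 669333.33
X̄ = 1700693.22 / 16485.84 = 103.16 in
Ȳ = 669333.33 / 16485.84 = 40.60 in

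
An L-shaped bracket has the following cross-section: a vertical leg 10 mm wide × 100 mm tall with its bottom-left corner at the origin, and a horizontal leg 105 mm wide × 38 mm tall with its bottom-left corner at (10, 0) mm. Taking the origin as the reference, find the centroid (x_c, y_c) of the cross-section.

vertical leg: A = 10 × 100 = 1000.00, centroid at (5.00, 50.00).
horizontal leg: A = 105 × 38 = 3990.00, centroid at (62.50, 19.00).
ΣA = 4990.00 mm², ΣAx_c = 254375.00 mm³, ΣAy_c = 125810.00 mm³.
x_c = 254375.00/4990.00 = 50.98 mm; y_c = 125810.00/4990.00 = 25.21 mm.

x_c = 50.98 mm, y_c = 25.21 mm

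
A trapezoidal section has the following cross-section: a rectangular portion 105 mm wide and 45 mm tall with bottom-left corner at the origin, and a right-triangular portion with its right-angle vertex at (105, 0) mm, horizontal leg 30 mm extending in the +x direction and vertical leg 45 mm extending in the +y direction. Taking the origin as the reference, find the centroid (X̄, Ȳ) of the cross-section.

Part | A | x̄ᵢ | ȳᵢ | A·x̄ᵢ | A·ȳᵢ
rectangular portion | 4725.00 | 52.50 | 22.50 | 248062.50 | 106312.50
triangular portion | 675.00 | 115.00 | 15.00 | 77625.00 | 10125.00
Σ | 5400.00 |  |  | 325687.50 | 116437.50
X̄ = 325687.50 / 5400.00 = 60.31 mm
Ȳ = 116437.50 / 5400.00 = 21.56 mm

X̄ = 60.31 mm, Ȳ = 21.56 mm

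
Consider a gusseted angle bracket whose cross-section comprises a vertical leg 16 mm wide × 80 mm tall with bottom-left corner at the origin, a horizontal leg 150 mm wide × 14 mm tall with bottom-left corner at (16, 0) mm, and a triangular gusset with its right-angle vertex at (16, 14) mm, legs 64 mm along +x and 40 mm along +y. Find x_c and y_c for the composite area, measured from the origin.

x_c = 53.46 mm, y_c = 21.65 mm

vertical leg: A = 16 × 80 = 1280.00, centroid at (8.00, 40.00).
horizontal leg: A = 150 × 14 = 2100.00, centroid at (91.00, 7.00).
gusset: A = ½·64·40 = 1280.00, centroid at (37.33, 27.33).
ΣA = 4660.00 mm²
ΣAx_c = (1280.00)(8.00) + (2100.00)(91.00) + (1280.00)(37.33) = 249126.67 mm³
ΣAy_c = (1280.00)(40.00) + (2100.00)(7.00) + (1280.00)(27.33) = 100886.67 mm³
x_c = 249126.67 / 4660.00 = 53.46 mm
y_c = 100886.67 / 4660.00 = 21.65 mm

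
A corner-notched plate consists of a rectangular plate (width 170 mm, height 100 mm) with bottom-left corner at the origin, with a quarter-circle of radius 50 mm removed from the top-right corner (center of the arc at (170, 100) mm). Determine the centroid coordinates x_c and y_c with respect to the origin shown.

Part | A | x̄ᵢ | ȳᵢ | A·x̄ᵢ | A·ȳᵢ
plate | 17000.00 | 85.00 | 50.00 | 1445000.00 | 850000.00
removed quarter-circle | -1963.50 | 148.78 | 78.78 | -292127.55 | -154682.87
Σ | 15036.50 |  |  | 1152872.45 | 695317.13
x_c = 1152872.45 / 15036.50 = 76.67 mm
y_c = 695317.13 / 15036.50 = 46.24 mm

x_c = 76.67 mm, y_c = 46.24 mm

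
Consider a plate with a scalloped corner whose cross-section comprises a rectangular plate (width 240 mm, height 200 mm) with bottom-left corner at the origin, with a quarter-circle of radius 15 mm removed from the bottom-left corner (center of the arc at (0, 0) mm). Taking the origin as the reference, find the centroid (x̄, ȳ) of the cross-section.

x̄ = 120.42 mm, ȳ = 100.35 mm

Part | A | x̄ᵢ | ȳᵢ | A·x̄ᵢ | A·ȳᵢ
plate | 48000.00 | 120.00 | 100.00 | 5760000.00 | 4800000.00
removed quarter-circle | -176.71 | 6.37 | 6.37 | -1125.00 | -1125.00
Σ | 47823.29 |  |  | 5758875.00 | 4798875.00
x̄ = 5758875.00 / 47823.29 = 120.42 mm
ȳ = 4798875.00 / 47823.29 = 100.35 mm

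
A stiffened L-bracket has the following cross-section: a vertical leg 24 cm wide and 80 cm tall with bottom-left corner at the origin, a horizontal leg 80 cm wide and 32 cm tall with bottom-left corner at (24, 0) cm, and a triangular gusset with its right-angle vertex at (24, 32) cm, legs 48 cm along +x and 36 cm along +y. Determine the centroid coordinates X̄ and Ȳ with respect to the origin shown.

vertical leg: A = 24 × 80 = 1920.00, centroid at (12.00, 40.00).
horizontal leg: A = 80 × 32 = 2560.00, centroid at (64.00, 16.00).
gusset: A = ½·48·36 = 864.00, centroid at (40.00, 44.00).
ΣA = 5344.00 cm²
ΣAX̄ = (1920.00)(12.00) + (2560.00)(64.00) + (864.00)(40.00) = 221440.00 cm³
ΣAȲ = (1920.00)(40.00) + (2560.00)(16.00) + (864.00)(44.00) = 155776.00 cm³
X̄ = 221440.00 / 5344.00 = 41.44 cm
Ȳ = 155776.00 / 5344.00 = 29.15 cm

X̄ = 41.44 cm, Ȳ = 29.15 cm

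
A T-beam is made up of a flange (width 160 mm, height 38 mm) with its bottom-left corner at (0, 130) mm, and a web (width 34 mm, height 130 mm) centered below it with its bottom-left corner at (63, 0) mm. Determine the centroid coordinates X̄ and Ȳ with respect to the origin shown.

Part | A | x̄ᵢ | ȳᵢ | A·x̄ᵢ | A·ȳᵢ
web | 4420.00 | 80.00 | 65.00 | 353600.00 | 287300.00
flange | 6080.00 | 80.00 | 149.00 | 486400.00 | 905920.00
Σ | 10500.00 |  |  | 840000.00 | 1193220.00
X̄ = 840000.00 / 10500.00 = 80.00 mm
Ȳ = 1193220.00 / 10500.00 = 113.64 mm

X̄ = 80.00 mm, Ȳ = 113.64 mm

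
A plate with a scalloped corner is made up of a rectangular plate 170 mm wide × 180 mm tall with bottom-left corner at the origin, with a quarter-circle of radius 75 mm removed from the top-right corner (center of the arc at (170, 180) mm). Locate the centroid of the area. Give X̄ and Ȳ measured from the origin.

X̄ = 76.03 mm, Ȳ = 80.18 mm

plate: A = 170 × 180 = 30600.00, centroid at (85.00, 90.00).
removed quarter-circle: A = −¼π·75² = -4417.86, centroid at (138.17, 148.17).
ΣA = 26182.14 mm², ΣAX̄ = 1990588.01 mm³, ΣAȲ = 2099409.36 mm³.
X̄ = 1990588.01/26182.14 = 76.03 mm; Ȳ = 2099409.36/26182.14 = 80.18 mm.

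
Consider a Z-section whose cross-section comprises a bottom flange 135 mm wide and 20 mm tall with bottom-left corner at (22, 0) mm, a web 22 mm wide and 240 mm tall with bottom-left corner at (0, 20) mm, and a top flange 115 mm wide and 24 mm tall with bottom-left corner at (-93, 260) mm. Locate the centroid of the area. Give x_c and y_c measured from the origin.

Part | A | x̄ᵢ | ȳᵢ | A·x̄ᵢ | A·ȳᵢ
bottom flange | 2700.00 | 89.50 | 10.00 | 241650.00 | 27000.00
web | 5280.00 | 11.00 | 140.00 | 58080.00 | 739200.00
top flange | 2760.00 | -35.50 | 272.00 | -97980.00 | 750720.00
Σ | 10740.00 |  |  | 201750.00 | 1516920.00
x_c = 201750.00 / 10740.00 = 18.78 mm
y_c = 1516920.00 / 10740.00 = 141.24 mm

x_c = 18.78 mm, y_c = 141.24 mm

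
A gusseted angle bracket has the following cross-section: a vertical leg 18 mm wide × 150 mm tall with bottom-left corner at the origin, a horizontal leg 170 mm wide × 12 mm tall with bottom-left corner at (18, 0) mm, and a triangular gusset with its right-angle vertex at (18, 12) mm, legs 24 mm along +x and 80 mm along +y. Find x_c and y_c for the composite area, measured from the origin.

vertical leg: A = 18 × 150 = 2700.00, centroid at (9.00, 75.00).
horizontal leg: A = 170 × 12 = 2040.00, centroid at (103.00, 6.00).
gusset: A = ½·24·80 = 960.00, centroid at (26.00, 38.67).
ΣA = 5700.00 mm²
ΣAx_c = (2700.00)(9.00) + (2040.00)(103.00) + (960.00)(26.00) = 259380.00 mm³
ΣAy_c = (2700.00)(75.00) + (2040.00)(6.00) + (960.00)(38.67) = 251860.00 mm³
x_c = 259380.00 / 5700.00 = 45.51 mm
y_c = 251860.00 / 5700.00 = 44.19 mm

x_c = 45.51 mm, y_c = 44.19 mm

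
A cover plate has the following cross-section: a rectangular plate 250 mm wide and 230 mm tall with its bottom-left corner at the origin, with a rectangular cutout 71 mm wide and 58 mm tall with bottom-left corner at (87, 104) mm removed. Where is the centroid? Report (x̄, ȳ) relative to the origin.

plate: A = 250 × 230 = 57500.00, centroid at (125.00, 115.00).
hole: A = −(71 × 58) = -4118.00, centroid at (122.50, 133.00).
ΣA = 53382.00 mm², ΣAx̄ = 6683045.00 mm³, ΣAȳ = 6064806.00 mm³.
x̄ = 6683045.00/53382.00 = 125.19 mm; ȳ = 6064806.00/53382.00 = 113.61 mm.

x̄ = 125.19 mm, ȳ = 113.61 mm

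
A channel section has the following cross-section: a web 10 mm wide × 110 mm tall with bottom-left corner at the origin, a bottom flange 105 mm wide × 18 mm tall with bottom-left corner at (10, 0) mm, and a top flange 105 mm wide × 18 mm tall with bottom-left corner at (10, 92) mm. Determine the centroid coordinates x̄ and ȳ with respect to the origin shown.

web: A = 10 × 110 = 1100.00, centroid at (5.00, 55.00).
bottom flange: A = 105 × 18 = 1890.00, centroid at (62.50, 9.00).
top flange: A = 105 × 18 = 1890.00, centroid at (62.50, 101.00).
ΣA = 4880.00 mm², ΣAx̄ = 241750.00 mm³, ΣAȳ = 268400.00 mm³.
x̄ = 241750.00/4880.00 = 49.54 mm; ȳ = 268400.00/4880.00 = 55.00 mm.

x̄ = 49.54 mm, ȳ = 55.00 mm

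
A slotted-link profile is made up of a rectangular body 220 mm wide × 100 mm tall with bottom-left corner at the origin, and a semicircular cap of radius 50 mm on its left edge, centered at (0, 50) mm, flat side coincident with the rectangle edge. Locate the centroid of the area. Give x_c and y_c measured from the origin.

rectangular body: A = 220 × 100 = 22000.00, centroid at (110.00, 50.00).
semicircular end: A = ½π·50² = 3926.99, centroid at (-21.22, 50.00).
ΣA = 25926.99 mm²
ΣAx_c = (22000.00)(110.00) + (3926.99)(-21.22) = 2336666.67 mm³
ΣAy_c = (22000.00)(50.00) + (3926.99)(50.00) = 1296349.54 mm³
x_c = 2336666.67 / 25926.99 = 90.12 mm
y_c = 1296349.54 / 25926.99 = 50.00 mm

x_c = 90.12 mm, y_c = 50.00 mm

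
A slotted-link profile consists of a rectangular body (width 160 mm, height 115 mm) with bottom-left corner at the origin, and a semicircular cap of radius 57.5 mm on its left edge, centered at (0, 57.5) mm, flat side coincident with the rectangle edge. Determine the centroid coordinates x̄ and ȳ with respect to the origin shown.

x̄ = 57.02 mm, ȳ = 57.50 mm

rectangular body: A = 160 × 115 = 18400.00, centroid at (80.00, 57.50).
semicircular end: A = ½π·57.5² = 5193.45, centroid at (-24.40, 57.50).
ΣA = 23593.45 mm²
ΣAx̄ = (18400.00)(80.00) + (5193.45)(-24.40) = 1345260.42 mm³
ΣAȳ = (18400.00)(57.50) + (5193.45)(57.50) = 1356623.11 mm³
x̄ = 1345260.42 / 23593.45 = 57.02 mm
ȳ = 1356623.11 / 23593.45 = 57.50 mm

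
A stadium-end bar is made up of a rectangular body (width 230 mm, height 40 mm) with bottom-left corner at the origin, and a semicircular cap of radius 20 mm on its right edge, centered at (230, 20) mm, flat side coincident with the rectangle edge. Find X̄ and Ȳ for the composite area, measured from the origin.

X̄ = 122.89 mm, Ȳ = 20.00 mm

Part | A | x̄ᵢ | ȳᵢ | A·x̄ᵢ | A·ȳᵢ
rectangular body | 9200.00 | 115.00 | 20.00 | 1058000.00 | 184000.00
semicircular end | 628.32 | 238.49 | 20.00 | 149846.60 | 12566.37
Σ | 9828.32 |  |  | 1207846.60 | 196566.37
X̄ = 1207846.60 / 9828.32 = 122.89 mm
Ȳ = 196566.37 / 9828.32 = 20.00 mm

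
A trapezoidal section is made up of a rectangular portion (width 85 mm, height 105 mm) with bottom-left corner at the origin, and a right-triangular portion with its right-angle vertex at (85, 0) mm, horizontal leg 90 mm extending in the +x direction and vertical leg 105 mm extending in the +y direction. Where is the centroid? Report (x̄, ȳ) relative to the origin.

Part | A | x̄ᵢ | ȳᵢ | A·x̄ᵢ | A·ȳᵢ
rectangular portion | 8925.00 | 42.50 | 52.50 | 379312.50 | 468562.50
triangular portion | 4725.00 | 115.00 | 35.00 | 543375.00 | 165375.00
Σ | 13650.00 |  |  | 922687.50 | 633937.50
x̄ = 922687.50 / 13650.00 = 67.60 mm
ȳ = 633937.50 / 13650.00 = 46.44 mm

x̄ = 67.60 mm, ȳ = 46.44 mm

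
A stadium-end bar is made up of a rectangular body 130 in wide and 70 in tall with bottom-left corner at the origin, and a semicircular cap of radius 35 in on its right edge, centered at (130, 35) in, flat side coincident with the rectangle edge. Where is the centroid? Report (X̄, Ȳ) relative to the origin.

rectangular body: A = 130 × 70 = 9100.00, centroid at (65.00, 35.00).
semicircular end: A = ½π·35² = 1924.23, centroid at (144.85, 35.00).
ΣA = 11024.23 in², ΣAX̄ = 870232.65 in³, ΣAȲ = 385847.89 in³.
X̄ = 870232.65/11024.23 = 78.94 in; Ȳ = 385847.89/11024.23 = 35.00 in.

X̄ = 78.94 in, Ȳ = 35.00 in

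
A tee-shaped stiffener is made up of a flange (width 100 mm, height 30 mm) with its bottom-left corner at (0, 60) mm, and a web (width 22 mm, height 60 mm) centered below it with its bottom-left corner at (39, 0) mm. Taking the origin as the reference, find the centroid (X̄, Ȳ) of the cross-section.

web: A = 22 × 60 = 1320.00, centroid at (50.00, 30.00).
flange: A = 100 × 30 = 3000.00, centroid at (50.00, 75.00).
ΣA = 4320.00 mm², ΣAX̄ = 216000.00 mm³, ΣAȲ = 264600.00 mm³.
X̄ = 216000.00/4320.00 = 50.00 mm; Ȳ = 264600.00/4320.00 = 61.25 mm.

X̄ = 50.00 mm, Ȳ = 61.25 mm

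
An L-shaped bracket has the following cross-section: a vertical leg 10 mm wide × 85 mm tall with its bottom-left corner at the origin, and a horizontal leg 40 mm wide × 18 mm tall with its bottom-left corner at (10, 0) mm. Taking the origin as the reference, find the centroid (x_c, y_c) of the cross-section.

vertical leg: A = 10 × 85 = 850.00, centroid at (5.00, 42.50).
horizontal leg: A = 40 × 18 = 720.00, centroid at (30.00, 9.00).
ΣA = 1570.00 mm²
ΣAx_c = (850.00)(5.00) + (720.00)(30.00) = 25850.00 mm³
ΣAy_c = (850.00)(42.50) + (720.00)(9.00) = 42605.00 mm³
x_c = 25850.00 / 1570.00 = 16.46 mm
y_c = 42605.00 / 1570.00 = 27.14 mm

x_c = 16.46 mm, y_c = 27.14 mm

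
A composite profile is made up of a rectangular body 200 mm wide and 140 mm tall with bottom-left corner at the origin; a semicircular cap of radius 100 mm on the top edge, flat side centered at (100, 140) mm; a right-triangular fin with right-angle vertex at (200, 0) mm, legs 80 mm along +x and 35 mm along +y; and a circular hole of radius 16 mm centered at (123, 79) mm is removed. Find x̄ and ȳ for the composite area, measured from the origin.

rectangular body: A = 200 × 140 = 28000.00, centroid at (100.00, 70.00).
semicircular top: A = ½π·100² = 15707.96, centroid at (100.00, 182.44).
triangular fin: A = ½·80·35 = 1400.00, centroid at (226.67, 11.67).
hole: A = −π·16² = -804.25, centroid at (123.00, 79.00).
ΣA = 44303.72 mm²
ΣAx̄ = (28000.00)(100.00) + (15707.96)(100.00) + (1400.00)(226.67) + (-804.25)(123.00) = 4589207.19 mm³
ΣAȳ = (28000.00)(70.00) + (15707.96)(182.44) + (1400.00)(11.67) + (-804.25)(79.00) = 4778579.29 mm³
x̄ = 4589207.19 / 44303.72 = 103.59 mm
ȳ = 4778579.29 / 44303.72 = 107.86 mm

x̄ = 103.59 mm, ȳ = 107.86 mm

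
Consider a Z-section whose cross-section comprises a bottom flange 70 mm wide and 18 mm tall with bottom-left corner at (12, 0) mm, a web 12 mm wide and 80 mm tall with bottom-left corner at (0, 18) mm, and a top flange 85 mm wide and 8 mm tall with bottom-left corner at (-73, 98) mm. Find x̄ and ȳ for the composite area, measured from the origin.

bottom flange: A = 70 × 18 = 1260.00, centroid at (47.00, 9.00).
web: A = 12 × 80 = 960.00, centroid at (6.00, 58.00).
top flange: A = 85 × 8 = 680.00, centroid at (-30.50, 102.00).
ΣA = 2900.00 mm²
ΣAx̄ = (1260.00)(47.00) + (960.00)(6.00) + (680.00)(-30.50) = 44240.00 mm³
ΣAȳ = (1260.00)(9.00) + (960.00)(58.00) + (680.00)(102.00) = 136380.00 mm³
x̄ = 44240.00 / 2900.00 = 15.26 mm
ȳ = 136380.00 / 2900.00 = 47.03 mm

x̄ = 15.26 mm, ȳ = 47.03 mm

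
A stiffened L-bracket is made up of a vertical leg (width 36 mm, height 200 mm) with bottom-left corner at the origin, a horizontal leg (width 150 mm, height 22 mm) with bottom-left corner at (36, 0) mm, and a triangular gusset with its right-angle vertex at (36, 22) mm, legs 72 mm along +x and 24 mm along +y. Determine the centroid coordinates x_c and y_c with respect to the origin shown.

x_c = 48.20 mm, y_c = 68.83 mm

Part | A | x̄ᵢ | ȳᵢ | A·x̄ᵢ | A·ȳᵢ
vertical leg | 7200.00 | 18.00 | 100.00 | 129600.00 | 720000.00
horizontal leg | 3300.00 | 111.00 | 11.00 | 366300.00 | 36300.00
gusset | 864.00 | 60.00 | 30.00 | 51840.00 | 25920.00
Σ | 11364.00 |  |  | 547740.00 | 782220.00
x_c = 547740.00 / 11364.00 = 48.20 mm
y_c = 782220.00 / 11364.00 = 68.83 mm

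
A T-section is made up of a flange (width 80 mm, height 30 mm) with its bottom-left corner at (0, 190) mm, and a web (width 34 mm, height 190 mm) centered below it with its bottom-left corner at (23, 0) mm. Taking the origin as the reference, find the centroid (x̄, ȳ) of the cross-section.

x̄ = 40.00 mm, ȳ = 124.80 mm

web: A = 34 × 190 = 6460.00, centroid at (40.00, 95.00).
flange: A = 80 × 30 = 2400.00, centroid at (40.00, 205.00).
ΣA = 8860.00 mm², ΣAx̄ = 354400.00 mm³, ΣAȳ = 1105700.00 mm³.
x̄ = 354400.00/8860.00 = 40.00 mm; ȳ = 1105700.00/8860.00 = 124.80 mm.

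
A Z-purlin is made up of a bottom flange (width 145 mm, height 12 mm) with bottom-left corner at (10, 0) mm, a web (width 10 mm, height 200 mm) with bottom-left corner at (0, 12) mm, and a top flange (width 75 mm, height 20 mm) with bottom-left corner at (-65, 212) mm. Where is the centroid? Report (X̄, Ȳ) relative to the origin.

bottom flange: A = 145 × 12 = 1740.00, centroid at (82.50, 6.00).
web: A = 10 × 200 = 2000.00, centroid at (5.00, 112.00).
top flange: A = 75 × 20 = 1500.00, centroid at (-27.50, 222.00).
ΣA = 5240.00 mm²
ΣAX̄ = (1740.00)(82.50) + (2000.00)(5.00) + (1500.00)(-27.50) = 112300.00 mm³
ΣAȲ = (1740.00)(6.00) + (2000.00)(112.00) + (1500.00)(222.00) = 567440.00 mm³
X̄ = 112300.00 / 5240.00 = 21.43 mm
Ȳ = 567440.00 / 5240.00 = 108.29 mm

X̄ = 21.43 mm, Ȳ = 108.29 mm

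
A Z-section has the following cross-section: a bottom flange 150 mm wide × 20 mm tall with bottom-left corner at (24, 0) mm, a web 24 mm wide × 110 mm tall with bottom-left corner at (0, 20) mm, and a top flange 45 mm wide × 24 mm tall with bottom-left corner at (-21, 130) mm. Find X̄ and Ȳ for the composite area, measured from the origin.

bottom flange: A = 150 × 20 = 3000.00, centroid at (99.00, 10.00).
web: A = 24 × 110 = 2640.00, centroid at (12.00, 75.00).
top flange: A = 45 × 24 = 1080.00, centroid at (1.50, 142.00).
ΣA = 6720.00 mm², ΣAX̄ = 330300.00 mm³, ΣAȲ = 381360.00 mm³.
X̄ = 330300.00/6720.00 = 49.15 mm; Ȳ = 381360.00/6720.00 = 56.75 mm.

X̄ = 49.15 mm, Ȳ = 56.75 mm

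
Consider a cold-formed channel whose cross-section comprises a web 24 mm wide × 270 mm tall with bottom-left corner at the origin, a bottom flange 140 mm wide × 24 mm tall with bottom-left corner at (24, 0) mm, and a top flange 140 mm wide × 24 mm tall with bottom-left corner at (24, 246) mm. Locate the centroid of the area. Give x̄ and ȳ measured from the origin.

x̄ = 53.75 mm, ȳ = 135.00 mm

web: A = 24 × 270 = 6480.00, centroid at (12.00, 135.00).
bottom flange: A = 140 × 24 = 3360.00, centroid at (94.00, 12.00).
top flange: A = 140 × 24 = 3360.00, centroid at (94.00, 258.00).
ΣA = 13200.00 mm²
ΣAx̄ = (6480.00)(12.00) + (3360.00)(94.00) + (3360.00)(94.00) = 709440.00 mm³
ΣAȳ = (6480.00)(135.00) + (3360.00)(12.00) + (3360.00)(258.00) = 1782000.00 mm³
x̄ = 709440.00 / 13200.00 = 53.75 mm
ȳ = 1782000.00 / 13200.00 = 135.00 mm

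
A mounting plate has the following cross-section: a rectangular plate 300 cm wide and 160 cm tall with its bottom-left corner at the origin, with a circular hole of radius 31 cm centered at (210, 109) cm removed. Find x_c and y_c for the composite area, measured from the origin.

x_c = 145.97 cm, y_c = 78.05 cm

Part | A | x̄ᵢ | ȳᵢ | A·x̄ᵢ | A·ȳᵢ
plate | 48000.00 | 150.00 | 80.00 | 7200000.00 | 3840000.00
hole | -3019.07 | 210.00 | 109.00 | -634004.81 | -329078.69
Σ | 44980.93 |  |  | 6565995.19 | 3510921.31
x_c = 6565995.19 / 44980.93 = 145.97 cm
y_c = 3510921.31 / 44980.93 = 78.05 cm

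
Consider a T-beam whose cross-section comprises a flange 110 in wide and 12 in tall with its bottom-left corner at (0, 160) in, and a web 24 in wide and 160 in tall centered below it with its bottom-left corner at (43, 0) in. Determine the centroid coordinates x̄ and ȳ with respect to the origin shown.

x̄ = 55.00 in, ȳ = 102.00 in

web: A = 24 × 160 = 3840.00, centroid at (55.00, 80.00).
flange: A = 110 × 12 = 1320.00, centroid at (55.00, 166.00).
ΣA = 5160.00 in², ΣAx̄ = 283800.00 in³, ΣAȳ = 526320.00 in³.
x̄ = 283800.00/5160.00 = 55.00 in; ȳ = 526320.00/5160.00 = 102.00 in.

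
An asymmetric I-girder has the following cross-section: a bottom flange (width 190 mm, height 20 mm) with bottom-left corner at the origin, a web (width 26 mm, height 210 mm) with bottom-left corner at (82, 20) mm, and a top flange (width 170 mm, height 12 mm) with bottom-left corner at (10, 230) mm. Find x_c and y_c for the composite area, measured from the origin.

bottom flange: A = 190 × 20 = 3800.00, centroid at (95.00, 10.00).
web: A = 26 × 210 = 5460.00, centroid at (95.00, 125.00).
top flange: A = 170 × 12 = 2040.00, centroid at (95.00, 236.00).
ΣA = 11300.00 mm²
ΣAx_c = (3800.00)(95.00) + (5460.00)(95.00) + (2040.00)(95.00) = 1073500.00 mm³
ΣAy_c = (3800.00)(10.00) + (5460.00)(125.00) + (2040.00)(236.00) = 1201940.00 mm³
x_c = 1073500.00 / 11300.00 = 95.00 mm
y_c = 1201940.00 / 11300.00 = 106.37 mm

x_c = 95.00 mm, y_c = 106.37 mm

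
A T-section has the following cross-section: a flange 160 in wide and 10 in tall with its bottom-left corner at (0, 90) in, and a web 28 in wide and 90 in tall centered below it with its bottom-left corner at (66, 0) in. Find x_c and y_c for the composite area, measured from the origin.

Part | A | x̄ᵢ | ȳᵢ | A·x̄ᵢ | A·ȳᵢ
web | 2520.00 | 80.00 | 45.00 | 201600.00 | 113400.00
flange | 1600.00 | 80.00 | 95.00 | 128000.00 | 152000.00
Σ | 4120.00 |  |  | 329600.00 | 265400.00
x_c = 329600.00 / 4120.00 = 80.00 in
y_c = 265400.00 / 4120.00 = 64.42 in

x_c = 80.00 in, y_c = 64.42 in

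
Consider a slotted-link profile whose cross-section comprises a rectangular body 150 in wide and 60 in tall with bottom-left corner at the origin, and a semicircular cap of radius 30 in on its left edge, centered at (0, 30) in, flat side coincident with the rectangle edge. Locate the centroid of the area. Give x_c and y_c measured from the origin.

x_c = 63.09 in, y_c = 30.00 in

rectangular body: A = 150 × 60 = 9000.00, centroid at (75.00, 30.00).
semicircular end: A = ½π·30² = 1413.72, centroid at (-12.73, 30.00).
ΣA = 10413.72 in², ΣAx_c = 657000.00 in³, ΣAy_c = 312411.50 in³.
x_c = 657000.00/10413.72 = 63.09 in; y_c = 312411.50/10413.72 = 30.00 in.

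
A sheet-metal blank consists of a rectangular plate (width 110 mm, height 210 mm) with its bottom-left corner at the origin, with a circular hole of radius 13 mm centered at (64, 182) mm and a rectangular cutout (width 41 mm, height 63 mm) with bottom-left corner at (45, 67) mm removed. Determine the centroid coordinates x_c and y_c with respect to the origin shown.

x_c = 53.40 mm, y_c = 103.79 mm

plate: A = 110 × 210 = 23100.00, centroid at (55.00, 105.00).
hole 1: A = −π·13² = -530.93, centroid at (64.00, 182.00).
hole 2: A = −(41 × 63) = -2583.00, centroid at (65.50, 98.50).
ΣA = 19986.07 mm²
ΣAx_c = (23100.00)(55.00) + (-530.93)(64.00) + (-2583.00)(65.50) = 1067334.03 mm³
ΣAy_c = (23100.00)(105.00) + (-530.93)(182.00) + (-2583.00)(98.50) = 2074445.39 mm³
x_c = 1067334.03 / 19986.07 = 53.40 mm
y_c = 2074445.39 / 19986.07 = 103.79 mm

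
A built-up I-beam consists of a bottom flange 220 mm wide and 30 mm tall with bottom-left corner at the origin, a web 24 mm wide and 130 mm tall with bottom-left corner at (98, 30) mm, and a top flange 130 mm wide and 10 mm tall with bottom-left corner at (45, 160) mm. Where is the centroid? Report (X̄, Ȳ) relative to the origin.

X̄ = 110.00 mm, Ȳ = 55.34 mm

bottom flange: A = 220 × 30 = 6600.00, centroid at (110.00, 15.00).
web: A = 24 × 130 = 3120.00, centroid at (110.00, 95.00).
top flange: A = 130 × 10 = 1300.00, centroid at (110.00, 165.00).
ΣA = 11020.00 mm², ΣAX̄ = 1212200.00 mm³, ΣAȲ = 609900.00 mm³.
X̄ = 1212200.00/11020.00 = 110.00 mm; Ȳ = 609900.00/11020.00 = 55.34 mm.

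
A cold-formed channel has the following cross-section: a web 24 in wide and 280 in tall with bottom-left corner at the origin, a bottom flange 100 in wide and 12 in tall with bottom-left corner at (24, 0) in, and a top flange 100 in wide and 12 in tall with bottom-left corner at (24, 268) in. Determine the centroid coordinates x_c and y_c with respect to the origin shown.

Part | A | x̄ᵢ | ȳᵢ | A·x̄ᵢ | A·ȳᵢ
web | 6720.00 | 12.00 | 140.00 | 80640.00 | 940800.00
bottom flange | 1200.00 | 74.00 | 6.00 | 88800.00 | 7200.00
top flange | 1200.00 | 74.00 | 274.00 | 88800.00 | 328800.00
Σ | 9120.00 |  |  | 258240.00 | 1276800.00
x_c = 258240.00 / 9120.00 = 28.32 in
y_c = 1276800.00 / 9120.00 = 140.00 in

x_c = 28.32 in, y_c = 140.00 in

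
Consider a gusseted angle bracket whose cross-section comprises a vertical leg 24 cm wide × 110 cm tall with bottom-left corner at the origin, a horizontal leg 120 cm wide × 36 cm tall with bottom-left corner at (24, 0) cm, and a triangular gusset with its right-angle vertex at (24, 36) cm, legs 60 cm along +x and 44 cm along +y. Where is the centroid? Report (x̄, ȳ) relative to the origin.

Part | A | x̄ᵢ | ȳᵢ | A·x̄ᵢ | A·ȳᵢ
vertical leg | 2640.00 | 12.00 | 55.00 | 31680.00 | 145200.00
horizontal leg | 4320.00 | 84.00 | 18.00 | 362880.00 | 77760.00
gusset | 1320.00 | 44.00 | 50.67 | 58080.00 | 66880.00
Σ | 8280.00 |  |  | 452640.00 | 289840.00
x̄ = 452640.00 / 8280.00 = 54.67 cm
ȳ = 289840.00 / 8280.00 = 35.00 cm

x̄ = 54.67 cm, ȳ = 35.00 cm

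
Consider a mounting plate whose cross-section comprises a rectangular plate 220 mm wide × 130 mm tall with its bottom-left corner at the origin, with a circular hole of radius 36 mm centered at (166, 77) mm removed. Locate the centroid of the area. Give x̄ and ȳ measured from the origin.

x̄ = 100.70 mm, ȳ = 63.01 mm

plate: A = 220 × 130 = 28600.00, centroid at (110.00, 65.00).
hole: A = −π·36² = -4071.50, centroid at (166.00, 77.00).
ΣA = 24528.50 mm²
ΣAx̄ = (28600.00)(110.00) + (-4071.50)(166.00) = 2470130.32 mm³
ΣAȳ = (28600.00)(65.00) + (-4071.50)(77.00) = 1545494.19 mm³
x̄ = 2470130.32 / 24528.50 = 100.70 mm
ȳ = 1545494.19 / 24528.50 = 63.01 mm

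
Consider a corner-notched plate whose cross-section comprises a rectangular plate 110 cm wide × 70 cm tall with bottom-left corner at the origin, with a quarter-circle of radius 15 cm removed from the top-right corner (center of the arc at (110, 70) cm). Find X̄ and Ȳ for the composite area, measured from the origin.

Part | A | x̄ᵢ | ȳᵢ | A·x̄ᵢ | A·ȳᵢ
plate | 7700.00 | 55.00 | 35.00 | 423500.00 | 269500.00
removed quarter-circle | -176.71 | 103.63 | 63.63 | -18313.60 | -11245.02
Σ | 7523.29 |  |  | 405186.40 | 258254.98
X̄ = 405186.40 / 7523.29 = 53.86 cm
Ȳ = 258254.98 / 7523.29 = 34.33 cm

X̄ = 53.86 cm, Ȳ = 34.33 cm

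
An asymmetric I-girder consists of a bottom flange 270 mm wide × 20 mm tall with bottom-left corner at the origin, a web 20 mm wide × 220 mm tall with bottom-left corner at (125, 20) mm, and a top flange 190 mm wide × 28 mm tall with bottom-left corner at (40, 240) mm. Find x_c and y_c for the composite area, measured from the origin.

Part | A | x̄ᵢ | ȳᵢ | A·x̄ᵢ | A·ȳᵢ
bottom flange | 5400.00 | 135.00 | 10.00 | 729000.00 | 54000.00
web | 4400.00 | 135.00 | 130.00 | 594000.00 | 572000.00
top flange | 5320.00 | 135.00 | 254.00 | 718200.00 | 1351280.00
Σ | 15120.00 |  |  | 2041200.00 | 1977280.00
x_c = 2041200.00 / 15120.00 = 135.00 mm
y_c = 1977280.00 / 15120.00 = 130.77 mm

x_c = 135.00 mm, y_c = 130.77 mm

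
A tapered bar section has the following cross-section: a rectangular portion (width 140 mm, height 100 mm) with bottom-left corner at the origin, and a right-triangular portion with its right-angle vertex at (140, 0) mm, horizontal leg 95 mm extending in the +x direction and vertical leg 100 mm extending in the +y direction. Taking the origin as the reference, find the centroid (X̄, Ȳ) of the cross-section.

X̄ = 95.76 mm, Ȳ = 45.78 mm

rectangular portion: A = 140 × 100 = 14000.00, centroid at (70.00, 50.00).
triangular portion: A = ½·95·100 = 4750.00, centroid at (171.67, 33.33).
ΣA = 18750.00 mm²
ΣAX̄ = (14000.00)(70.00) + (4750.00)(171.67) = 1795416.67 mm³
ΣAȲ = (14000.00)(50.00) + (4750.00)(33.33) = 858333.33 mm³
X̄ = 1795416.67 / 18750.00 = 95.76 mm
Ȳ = 858333.33 / 18750.00 = 45.78 mm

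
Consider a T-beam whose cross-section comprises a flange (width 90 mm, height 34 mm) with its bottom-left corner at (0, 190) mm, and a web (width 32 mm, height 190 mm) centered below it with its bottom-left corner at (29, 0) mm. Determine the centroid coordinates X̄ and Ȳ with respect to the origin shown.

Part | A | x̄ᵢ | ȳᵢ | A·x̄ᵢ | A·ȳᵢ
web | 6080.00 | 45.00 | 95.00 | 273600.00 | 577600.00
flange | 3060.00 | 45.00 | 207.00 | 137700.00 | 633420.00
Σ | 9140.00 |  |  | 411300.00 | 1211020.00
X̄ = 411300.00 / 9140.00 = 45.00 mm
Ȳ = 1211020.00 / 9140.00 = 132.50 mm

X̄ = 45.00 mm, Ȳ = 132.50 mm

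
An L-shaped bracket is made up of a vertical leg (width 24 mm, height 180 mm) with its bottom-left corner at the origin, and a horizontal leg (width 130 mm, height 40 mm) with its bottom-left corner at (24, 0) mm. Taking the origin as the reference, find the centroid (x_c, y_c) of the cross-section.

x_c = 54.06 mm, y_c = 51.76 mm

Part | A | x̄ᵢ | ȳᵢ | A·x̄ᵢ | A·ȳᵢ
vertical leg | 4320.00 | 12.00 | 90.00 | 51840.00 | 388800.00
horizontal leg | 5200.00 | 89.00 | 20.00 | 462800.00 | 104000.00
Σ | 9520.00 |  |  | 514640.00 | 492800.00
x_c = 514640.00 / 9520.00 = 54.06 mm
y_c = 492800.00 / 9520.00 = 51.76 mm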